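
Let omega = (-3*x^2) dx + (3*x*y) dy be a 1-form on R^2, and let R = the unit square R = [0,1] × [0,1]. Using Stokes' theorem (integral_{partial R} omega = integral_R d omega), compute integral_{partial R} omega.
integral_(partial R) omega = 3/2

Stokes: integral_partial_R omega = integral_R d omega with d omega = (∂Q/∂x - ∂P/∂y) dx ∧ dy.
  ∂Q/∂x = 3*y
  ∂P/∂y = 0
  integrand = ∂Q/∂x - ∂P/∂y = 3*y.
Integrating over R: integral_0^1 integral_0^1 (3*y) dx dy = 3/2.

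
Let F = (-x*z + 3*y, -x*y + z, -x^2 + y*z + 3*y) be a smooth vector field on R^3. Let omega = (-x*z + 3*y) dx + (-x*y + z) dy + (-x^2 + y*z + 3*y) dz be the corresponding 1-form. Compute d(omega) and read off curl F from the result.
d(omega) = (z + 2) dy ∧ dz + (x) dz ∧ dx + (-y - 3) dx ∧ dy; curl F = (z + 2, x, -y - 3)

d omega = sum_{i<j} (∂f_j/∂x_i - ∂f_i/∂x_j) dx_i ∧ dx_j. Under the identification (dy ∧ dz, dz ∧ dx, dx ∧ dy) ↔ (e_x, e_y, e_z), the coefficients are exactly the components of curl F. Compute:
  ∂R/∂y - ∂Q/∂z = (z + 3) - (1) = z + 2
  ∂P/∂z - ∂R/∂x = (-x) - (-2*x) = x
  ∂Q/∂x - ∂P/∂y = (-y) - (3) = -y - 3.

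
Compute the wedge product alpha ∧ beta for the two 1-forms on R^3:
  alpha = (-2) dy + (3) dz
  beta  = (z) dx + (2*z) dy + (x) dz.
alpha ∧ beta = (2*z) dx ∧ dy + (-2*x - 6*z) dy ∧ dz + (-3*z) dx ∧ dz

Distribute the wedge, using dx_i ∧ dx_j = -dx_j ∧ dx_i and dx_i ∧ dx_i = 0. For each pair (i, j) with i < j, the coefficient of dx_i ∧ dx_j in alpha ∧ beta is (alpha_i * beta_j - alpha_j * beta_i). Collecting: alpha ∧ beta = (2*z) dx ∧ dy + (-2*x - 6*z) dy ∧ dz + (-3*z) dx ∧ dz.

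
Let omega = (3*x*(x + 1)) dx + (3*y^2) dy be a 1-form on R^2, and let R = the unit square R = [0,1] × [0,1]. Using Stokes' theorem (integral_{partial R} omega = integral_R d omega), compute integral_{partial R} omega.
integral_(partial R) omega = 0

Stokes: integral_partial_R omega = integral_R d omega with d omega = (∂Q/∂x - ∂P/∂y) dx ∧ dy.
  ∂Q/∂x = 0
  ∂P/∂y = 0
  integrand = ∂Q/∂x - ∂P/∂y = 0.
Integrating over R: integral_0^1 integral_0^1 (0) dx dy = 0.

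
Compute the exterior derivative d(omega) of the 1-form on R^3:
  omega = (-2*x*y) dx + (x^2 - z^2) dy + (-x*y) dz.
d(omega) = (4*x) dx ∧ dy + (-y) dx ∧ dz + (-x + 2*z) dy ∧ dz

For a 1-form omega = sum_i f_i dx_i, the exterior derivative is
  d(omega) = sum_{i < j} (∂f_j/∂x_i - ∂f_i/∂x_j) dx_i ∧ dx_j.
  coefficient of dx ∧ dy: ∂f_2/∂x - ∂f_1/∂y = ∂(x^2 - z^2)/∂x - ∂(-2*x*y)/∂y = 4*x
  coefficient of dx ∧ dz: ∂f_3/∂x - ∂f_1/∂z = ∂(-x*y)/∂x - ∂(-2*x*y)/∂z = -y
  coefficient of dy ∧ dz: ∂f_3/∂y - ∂f_2/∂z = ∂(-x*y)/∂y - ∂(x^2 - z^2)/∂z = -x + 2*z
Assembling: d(omega) = (4*x) dx ∧ dy + (-y) dx ∧ dz + (-x + 2*z) dy ∧ dz.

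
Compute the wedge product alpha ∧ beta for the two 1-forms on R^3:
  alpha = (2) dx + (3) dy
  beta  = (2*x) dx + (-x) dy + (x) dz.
alpha ∧ beta = (-8*x) dx ∧ dy + (2*x) dx ∧ dz + (3*x) dy ∧ dz

Distribute the wedge, using dx_i ∧ dx_j = -dx_j ∧ dx_i and dx_i ∧ dx_i = 0. For each pair (i, j) with i < j, the coefficient of dx_i ∧ dx_j in alpha ∧ beta is (alpha_i * beta_j - alpha_j * beta_i). Collecting: alpha ∧ beta = (-8*x) dx ∧ dy + (2*x) dx ∧ dz + (3*x) dy ∧ dz.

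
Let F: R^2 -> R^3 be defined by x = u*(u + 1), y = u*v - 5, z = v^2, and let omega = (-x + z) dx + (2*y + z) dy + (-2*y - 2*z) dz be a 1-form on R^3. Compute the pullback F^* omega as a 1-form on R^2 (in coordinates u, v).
F^* omega = (-2*u^3 - 3*u^2 + 4*u*v^2 - u + v^3 + v^2 - 10*v) du + (2*u^2*v - 3*u*v^2 - 10*u - 4*v^3 + 20*v) dv

Using F^*(f dg) = (f ∘ F) d(g ∘ F), substitute each coordinate x_i by F_i(u, v) in f_i, and replace dx_i by d F_i = (∂F_i/∂u) du + (∂F_i/∂v) dv.
  For the x component: f_1(F) = -u^2 - u + v^2; d F_1 = (2*u + 1) du + (0) dv
  For the y component: f_2(F) = 2*u*v + v^2 - 10; d F_2 = (v) du + (u) dv
  For the z component: f_3(F) = -2*u*v - 2*v^2 + 10; d F_3 = (0) du + (2*v) dv
Combining and collecting du, dv coefficients:
  coeff of du: -2*u^3 - 3*u^2 + 4*u*v^2 - u + v^3 + v^2 - 10*v
  coeff of dv: 2*u^2*v - 3*u*v^2 - 10*u - 4*v^3 + 20*v
F^* omega = (-2*u^3 - 3*u^2 + 4*u*v^2 - u + v^3 + v^2 - 10*v) du + (2*u^2*v - 3*u*v^2 - 10*u - 4*v^3 + 20*v) dv.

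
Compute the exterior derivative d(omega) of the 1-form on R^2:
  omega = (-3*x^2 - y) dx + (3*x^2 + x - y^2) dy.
d(omega) = (6*x + 2) dx ∧ dy

For a 1-form omega = sum_i f_i dx_i, the exterior derivative is
  d(omega) = sum_{i < j} (∂f_j/∂x_i - ∂f_i/∂x_j) dx_i ∧ dx_j.
  coefficient of dx ∧ dy: ∂f_2/∂x - ∂f_1/∂y = ∂(3*x^2 + x - y^2)/∂x - ∂(-3*x^2 - y)/∂y = 6*x + 2
Assembling: d(omega) = (6*x + 2) dx ∧ dy.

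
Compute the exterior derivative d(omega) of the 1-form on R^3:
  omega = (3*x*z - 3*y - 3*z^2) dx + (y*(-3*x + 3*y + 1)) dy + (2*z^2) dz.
d(omega) = (3 - 3*y) dx ∧ dy + (-3*x + 6*z) dx ∧ dz

For a 1-form omega = sum_i f_i dx_i, the exterior derivative is
  d(omega) = sum_{i < j} (∂f_j/∂x_i - ∂f_i/∂x_j) dx_i ∧ dx_j.
  coefficient of dx ∧ dy: ∂f_2/∂x - ∂f_1/∂y = ∂(y*(-3*x + 3*y + 1))/∂x - ∂(3*x*z - 3*y - 3*z^2)/∂y = 3 - 3*y
  coefficient of dx ∧ dz: ∂f_3/∂x - ∂f_1/∂z = ∂(2*z^2)/∂x - ∂(3*x*z - 3*y - 3*z^2)/∂z = -3*x + 6*z
Assembling: d(omega) = (3 - 3*y) dx ∧ dy + (-3*x + 6*z) dx ∧ dz.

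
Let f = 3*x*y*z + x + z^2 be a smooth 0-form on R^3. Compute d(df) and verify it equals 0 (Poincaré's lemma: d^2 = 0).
d(df) = 0

Step 1: df = sum_i (∂f/∂x_i) dx_i = (3*y*z + 1) dx + (3*x*z) dy + (3*x*y + 2*z) dz.
Step 2: Apply d again. Using the 1-form formula, the coefficient of dx ∧ dy in d(df) is ∂^2 f/∂x ∂y - ∂^2 f/∂y ∂x = (3*z) - (3*z) = 0 (equality of mixed partials for smooth f).
Similarly for dx ∧ dz and dy ∧ dz — all coefficients vanish. So d(df) = 0.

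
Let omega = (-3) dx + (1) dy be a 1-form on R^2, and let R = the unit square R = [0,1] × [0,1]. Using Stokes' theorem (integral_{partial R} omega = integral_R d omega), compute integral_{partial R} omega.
integral_(partial R) omega = 0

Stokes: integral_partial_R omega = integral_R d omega with d omega = (∂Q/∂x - ∂P/∂y) dx ∧ dy.
  ∂Q/∂x = 0
  ∂P/∂y = 0
  integrand = ∂Q/∂x - ∂P/∂y = 0.
Integrating over R: integral_0^1 integral_0^1 (0) dx dy = 0.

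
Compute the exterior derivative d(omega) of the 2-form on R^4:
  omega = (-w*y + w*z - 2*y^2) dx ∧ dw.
d(omega) = (w + 4*y) dx ∧ dy ∧ dw + (-w) dx ∧ dz ∧ dw

For a 2-form omega = sum_{i<j} g_{ij} dx_i ∧ dx_j, the exterior derivative is
  d(omega) = sum_{i<j} d(g_{ij}) ∧ dx_i ∧ dx_j = sum_{i<j, k} (∂g_{ij}/∂x_k) dx_k ∧ dx_i ∧ dx_j.
Expand each term, using dx_k ∧ dx_i ∧ dx_j = sgn(permutation) dx_{(a)} ∧ dx_{(b)} ∧ dx_{(c)} with (a < b < c) sorted:
  d(-w*y + w*z - 2*y^2) includes (∂/∂y)(-w*y + w*z - 2*y^2) dy = (-w - 4*y) dy, which multiplied by dx ∧ dw gives (w + 4*y) dx ∧ dy ∧ dw
  d(-w*y + w*z - 2*y^2) includes (∂/∂z)(-w*y + w*z - 2*y^2) dz = (w) dz, which multiplied by dx ∧ dw gives (-w) dx ∧ dz ∧ dw
Collecting like 3-forms: d(omega) = (w + 4*y) dx ∧ dy ∧ dw + (-w) dx ∧ dz ∧ dw.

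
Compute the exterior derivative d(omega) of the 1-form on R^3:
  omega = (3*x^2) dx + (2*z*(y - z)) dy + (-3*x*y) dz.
d(omega) = (-3*y) dx ∧ dz + (-3*x - 2*y + 4*z) dy ∧ dz

For a 1-form omega = sum_i f_i dx_i, the exterior derivative is
  d(omega) = sum_{i < j} (∂f_j/∂x_i - ∂f_i/∂x_j) dx_i ∧ dx_j.
  coefficient of dx ∧ dz: ∂f_3/∂x - ∂f_1/∂z = ∂(-3*x*y)/∂x - ∂(3*x^2)/∂z = -3*y
  coefficient of dy ∧ dz: ∂f_3/∂y - ∂f_2/∂z = ∂(-3*x*y)/∂y - ∂(2*z*(y - z))/∂z = -3*x - 2*y + 4*z
Assembling: d(omega) = (-3*y) dx ∧ dz + (-3*x - 2*y + 4*z) dy ∧ dz.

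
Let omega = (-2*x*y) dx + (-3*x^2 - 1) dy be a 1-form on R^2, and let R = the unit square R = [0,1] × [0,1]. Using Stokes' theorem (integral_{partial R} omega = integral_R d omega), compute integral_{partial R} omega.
integral_(partial R) omega = -2

Stokes: integral_partial_R omega = integral_R d omega with d omega = (∂Q/∂x - ∂P/∂y) dx ∧ dy.
  ∂Q/∂x = -6*x
  ∂P/∂y = -2*x
  integrand = ∂Q/∂x - ∂P/∂y = -4*x.
Integrating over R: integral_0^1 integral_0^1 (-4*x) dx dy = -2.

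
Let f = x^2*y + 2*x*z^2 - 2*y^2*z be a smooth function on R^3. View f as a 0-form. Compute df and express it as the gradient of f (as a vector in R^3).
df = (2*x*y + 2*z^2) dx + (x^2 - 4*y*z) dy + (4*x*z - 2*y^2) dz; grad f = (2*x*y + 2*z^2, x^2 - 4*y*z, 4*x*z - 2*y^2)

For a 0-form f, d f = (∂f/∂x) dx + (∂f/∂y) dy + (∂f/∂z) dz. The components of the vector representation are exactly the entries of grad f in Cartesian coordinates:
  ∂f/∂x = 2*x*y + 2*z^2
  ∂f/∂y = x^2 - 4*y*z
  ∂f/∂z = 4*x*z - 2*y^2.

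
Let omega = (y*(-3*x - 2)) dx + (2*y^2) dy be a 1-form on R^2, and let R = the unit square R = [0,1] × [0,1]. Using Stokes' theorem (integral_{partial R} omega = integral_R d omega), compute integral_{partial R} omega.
integral_(partial R) omega = 7/2

Stokes: integral_partial_R omega = integral_R d omega with d omega = (∂Q/∂x - ∂P/∂y) dx ∧ dy.
  ∂Q/∂x = 0
  ∂P/∂y = -3*x - 2
  integrand = ∂Q/∂x - ∂P/∂y = 3*x + 2.
Integrating over R: integral_0^1 integral_0^1 (3*x + 2) dx dy = 7/2.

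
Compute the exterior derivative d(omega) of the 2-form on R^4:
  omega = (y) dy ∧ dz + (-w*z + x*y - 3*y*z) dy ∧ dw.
d(omega) = (y) dx ∧ dy ∧ dw + (w + 3*y) dy ∧ dz ∧ dw

For a 2-form omega = sum_{i<j} g_{ij} dx_i ∧ dx_j, the exterior derivative is
  d(omega) = sum_{i<j} d(g_{ij}) ∧ dx_i ∧ dx_j = sum_{i<j, k} (∂g_{ij}/∂x_k) dx_k ∧ dx_i ∧ dx_j.
Expand each term, using dx_k ∧ dx_i ∧ dx_j = sgn(permutation) dx_{(a)} ∧ dx_{(b)} ∧ dx_{(c)} with (a < b < c) sorted:
  d(-w*z + x*y - 3*y*z) includes (∂/∂x)(-w*z + x*y - 3*y*z) dx = (y) dx, which multiplied by dy ∧ dw gives (y) dx ∧ dy ∧ dw
  d(-w*z + x*y - 3*y*z) includes (∂/∂z)(-w*z + x*y - 3*y*z) dz = (-w - 3*y) dz, which multiplied by dy ∧ dw gives (w + 3*y) dy ∧ dz ∧ dw
Collecting like 3-forms: d(omega) = (y) dx ∧ dy ∧ dw + (w + 3*y) dy ∧ dz ∧ dw.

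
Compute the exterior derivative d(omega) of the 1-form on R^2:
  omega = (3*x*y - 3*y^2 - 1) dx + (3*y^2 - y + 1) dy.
d(omega) = (-3*x + 6*y) dx ∧ dy

For a 1-form omega = sum_i f_i dx_i, the exterior derivative is
  d(omega) = sum_{i < j} (∂f_j/∂x_i - ∂f_i/∂x_j) dx_i ∧ dx_j.
  coefficient of dx ∧ dy: ∂f_2/∂x - ∂f_1/∂y = ∂(3*y^2 - y + 1)/∂x - ∂(3*x*y - 3*y^2 - 1)/∂y = -3*x + 6*y
Assembling: d(omega) = (-3*x + 6*y) dx ∧ dy.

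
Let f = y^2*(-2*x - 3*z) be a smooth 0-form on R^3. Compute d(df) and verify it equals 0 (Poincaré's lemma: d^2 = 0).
d(df) = 0

Step 1: df = sum_i (∂f/∂x_i) dx_i = (-2*y^2) dx + (2*y*(-2*x - 3*z)) dy + (-3*y^2) dz.
Step 2: Apply d again. Using the 1-form formula, the coefficient of dx ∧ dy in d(df) is ∂^2 f/∂x ∂y - ∂^2 f/∂y ∂x = (-4*y) - (-4*y) = 0 (equality of mixed partials for smooth f).
Similarly for dx ∧ dz and dy ∧ dz — all coefficients vanish. So d(df) = 0.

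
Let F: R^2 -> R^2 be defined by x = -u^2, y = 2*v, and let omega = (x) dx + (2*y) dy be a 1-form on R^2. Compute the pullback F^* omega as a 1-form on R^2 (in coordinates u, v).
F^* omega = (2*u^3) du + (8*v) dv

Using F^*(f dg) = (f ∘ F) d(g ∘ F), substitute each coordinate x_i by F_i(u, v) in f_i, and replace dx_i by d F_i = (∂F_i/∂u) du + (∂F_i/∂v) dv.
  For the x component: f_1(F) = -u^2; d F_1 = (-2*u) du + (0) dv
  For the y component: f_2(F) = 4*v; d F_2 = (0) du + (2) dv
Combining and collecting du, dv coefficients:
  coeff of du: 2*u^3
  coeff of dv: 8*v
F^* omega = (2*u^3) du + (8*v) dv.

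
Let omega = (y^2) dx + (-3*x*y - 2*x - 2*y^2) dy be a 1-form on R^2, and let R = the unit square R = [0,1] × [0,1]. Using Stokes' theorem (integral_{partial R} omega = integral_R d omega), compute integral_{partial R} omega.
integral_(partial R) omega = -9/2

Stokes: integral_partial_R omega = integral_R d omega with d omega = (∂Q/∂x - ∂P/∂y) dx ∧ dy.
  ∂Q/∂x = -3*y - 2
  ∂P/∂y = 2*y
  integrand = ∂Q/∂x - ∂P/∂y = -5*y - 2.
Integrating over R: integral_0^1 integral_0^1 (-5*y - 2) dx dy = -9/2.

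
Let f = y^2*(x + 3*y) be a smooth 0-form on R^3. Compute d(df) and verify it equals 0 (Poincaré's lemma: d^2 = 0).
d(df) = 0

Step 1: df = sum_i (∂f/∂x_i) dx_i = (y^2) dx + (y*(2*x + 9*y)) dy + (0) dz.
Step 2: Apply d again. Using the 1-form formula, the coefficient of dx ∧ dy in d(df) is ∂^2 f/∂x ∂y - ∂^2 f/∂y ∂x = (2*y) - (2*y) = 0 (equality of mixed partials for smooth f).
Similarly for dx ∧ dz and dy ∧ dz — all coefficients vanish. So d(df) = 0.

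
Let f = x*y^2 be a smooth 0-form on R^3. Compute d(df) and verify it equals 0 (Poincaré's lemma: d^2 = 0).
d(df) = 0

Step 1: df = sum_i (∂f/∂x_i) dx_i = (y^2) dx + (2*x*y) dy + (0) dz.
Step 2: Apply d again. Using the 1-form formula, the coefficient of dx ∧ dy in d(df) is ∂^2 f/∂x ∂y - ∂^2 f/∂y ∂x = (2*y) - (2*y) = 0 (equality of mixed partials for smooth f).
Similarly for dx ∧ dz and dy ∧ dz — all coefficients vanish. So d(df) = 0.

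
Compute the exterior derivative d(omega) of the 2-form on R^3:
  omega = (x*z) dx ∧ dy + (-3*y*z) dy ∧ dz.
d(omega) = (x) dx ∧ dy ∧ dz

For a 2-form omega = sum_{i<j} g_{ij} dx_i ∧ dx_j, the exterior derivative is
  d(omega) = sum_{i<j} d(g_{ij}) ∧ dx_i ∧ dx_j = sum_{i<j, k} (∂g_{ij}/∂x_k) dx_k ∧ dx_i ∧ dx_j.
Expand each term, using dx_k ∧ dx_i ∧ dx_j = sgn(permutation) dx_{(a)} ∧ dx_{(b)} ∧ dx_{(c)} with (a < b < c) sorted:
  d(x*z) includes (∂/∂z)(x*z) dz = (x) dz, which multiplied by dx ∧ dy gives (x) dx ∧ dy ∧ dz
Collecting like 3-forms: d(omega) = (x) dx ∧ dy ∧ dz.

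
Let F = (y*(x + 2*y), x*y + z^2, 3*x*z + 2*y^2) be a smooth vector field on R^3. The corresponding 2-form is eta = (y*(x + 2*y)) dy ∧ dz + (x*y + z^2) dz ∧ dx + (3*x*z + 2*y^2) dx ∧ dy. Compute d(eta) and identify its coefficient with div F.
d(eta) = (4*x + y) dx ∧ dy ∧ dz; div F = 4*x + y

For a 2-form in R^3 of the form above, applying d gives a 3-form with coefficient ∂P/∂x + ∂Q/∂y + ∂R/∂z:
  ∂P/∂x = y
  ∂Q/∂y = x
  ∂R/∂z = 3*x
Sum = 4*x + y, which is exactly div F.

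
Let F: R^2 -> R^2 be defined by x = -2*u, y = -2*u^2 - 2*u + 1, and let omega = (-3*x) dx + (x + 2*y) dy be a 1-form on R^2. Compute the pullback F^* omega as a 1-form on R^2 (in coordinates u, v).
F^* omega = (16*u^3 + 32*u^2 - 8*u - 4) du

Using F^*(f dg) = (f ∘ F) d(g ∘ F), substitute each coordinate x_i by F_i(u, v) in f_i, and replace dx_i by d F_i = (∂F_i/∂u) du + (∂F_i/∂v) dv.
  For the x component: f_1(F) = 6*u; d F_1 = (-2) du + (0) dv
  For the y component: f_2(F) = -4*u^2 - 6*u + 2; d F_2 = (-4*u - 2) du + (0) dv
Combining and collecting du, dv coefficients:
  coeff of du: 16*u^3 + 32*u^2 - 8*u - 4
  coeff of dv: 0
F^* omega = (16*u^3 + 32*u^2 - 8*u - 4) du.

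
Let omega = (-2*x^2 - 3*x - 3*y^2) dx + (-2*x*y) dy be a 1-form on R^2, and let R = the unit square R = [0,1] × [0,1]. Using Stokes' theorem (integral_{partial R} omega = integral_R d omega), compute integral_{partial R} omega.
integral_(partial R) omega = 2

Stokes: integral_partial_R omega = integral_R d omega with d omega = (∂Q/∂x - ∂P/∂y) dx ∧ dy.
  ∂Q/∂x = -2*y
  ∂P/∂y = -6*y
  integrand = ∂Q/∂x - ∂P/∂y = 4*y.
Integrating over R: integral_0^1 integral_0^1 (4*y) dx dy = 2.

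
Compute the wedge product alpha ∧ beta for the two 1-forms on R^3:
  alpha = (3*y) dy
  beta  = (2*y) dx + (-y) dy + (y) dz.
alpha ∧ beta = (-6*y^2) dx ∧ dy + (3*y^2) dy ∧ dz

Distribute the wedge, using dx_i ∧ dx_j = -dx_j ∧ dx_i and dx_i ∧ dx_i = 0. For each pair (i, j) with i < j, the coefficient of dx_i ∧ dx_j in alpha ∧ beta is (alpha_i * beta_j - alpha_j * beta_i). Collecting: alpha ∧ beta = (-6*y^2) dx ∧ dy + (3*y^2) dy ∧ dz.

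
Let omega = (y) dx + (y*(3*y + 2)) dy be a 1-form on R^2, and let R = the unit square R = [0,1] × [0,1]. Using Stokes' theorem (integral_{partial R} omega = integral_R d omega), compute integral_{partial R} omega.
integral_(partial R) omega = -1

Stokes: integral_partial_R omega = integral_R d omega with d omega = (∂Q/∂x - ∂P/∂y) dx ∧ dy.
  ∂Q/∂x = 0
  ∂P/∂y = 1
  integrand = ∂Q/∂x - ∂P/∂y = -1.
Integrating over R: integral_0^1 integral_0^1 (-1) dx dy = -1.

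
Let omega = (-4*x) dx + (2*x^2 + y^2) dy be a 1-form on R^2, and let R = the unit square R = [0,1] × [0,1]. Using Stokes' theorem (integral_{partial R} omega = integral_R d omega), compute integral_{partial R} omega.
integral_(partial R) omega = 2

Stokes: integral_partial_R omega = integral_R d omega with d omega = (∂Q/∂x - ∂P/∂y) dx ∧ dy.
  ∂Q/∂x = 4*x
  ∂P/∂y = 0
  integrand = ∂Q/∂x - ∂P/∂y = 4*x.
Integrating over R: integral_0^1 integral_0^1 (4*x) dx dy = 2.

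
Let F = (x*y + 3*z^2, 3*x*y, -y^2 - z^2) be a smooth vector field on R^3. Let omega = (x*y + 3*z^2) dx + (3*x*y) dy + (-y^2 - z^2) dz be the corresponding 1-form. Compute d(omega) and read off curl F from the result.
d(omega) = (-2*y) dy ∧ dz + (6*z) dz ∧ dx + (-x + 3*y) dx ∧ dy; curl F = (-2*y, 6*z, -x + 3*y)

d omega = sum_{i<j} (∂f_j/∂x_i - ∂f_i/∂x_j) dx_i ∧ dx_j. Under the identification (dy ∧ dz, dz ∧ dx, dx ∧ dy) ↔ (e_x, e_y, e_z), the coefficients are exactly the components of curl F. Compute:
  ∂R/∂y - ∂Q/∂z = (-2*y) - (0) = -2*y
  ∂P/∂z - ∂R/∂x = (6*z) - (0) = 6*z
  ∂Q/∂x - ∂P/∂y = (3*y) - (x) = -x + 3*y.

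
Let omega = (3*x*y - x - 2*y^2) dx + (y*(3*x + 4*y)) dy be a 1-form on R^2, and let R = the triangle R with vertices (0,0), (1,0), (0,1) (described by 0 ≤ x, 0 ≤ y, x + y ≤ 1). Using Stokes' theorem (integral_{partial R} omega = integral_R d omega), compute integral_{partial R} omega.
integral_(partial R) omega = 2/3

Stokes: integral_partial_R omega = integral_R d omega with d omega = (∂Q/∂x - ∂P/∂y) dx ∧ dy.
  ∂Q/∂x = 3*y
  ∂P/∂y = 3*x - 4*y
  integrand = ∂Q/∂x - ∂P/∂y = -3*x + 7*y.
Integrating over R: integral_0^1 integral_0^{1-x} (-3*x + 7*y) dy dx = 2/3.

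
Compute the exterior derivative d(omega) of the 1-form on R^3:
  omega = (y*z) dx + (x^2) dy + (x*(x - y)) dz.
d(omega) = (2*x - z) dx ∧ dy + (2*x - 2*y) dx ∧ dz + (-x) dy ∧ dz

For a 1-form omega = sum_i f_i dx_i, the exterior derivative is
  d(omega) = sum_{i < j} (∂f_j/∂x_i - ∂f_i/∂x_j) dx_i ∧ dx_j.
  coefficient of dx ∧ dy: ∂f_2/∂x - ∂f_1/∂y = ∂(x^2)/∂x - ∂(y*z)/∂y = 2*x - z
  coefficient of dx ∧ dz: ∂f_3/∂x - ∂f_1/∂z = ∂(x*(x - y))/∂x - ∂(y*z)/∂z = 2*x - 2*y
  coefficient of dy ∧ dz: ∂f_3/∂y - ∂f_2/∂z = ∂(x*(x - y))/∂y - ∂(x^2)/∂z = -x
Assembling: d(omega) = (2*x - z) dx ∧ dy + (2*x - 2*y) dx ∧ dz + (-x) dy ∧ dz.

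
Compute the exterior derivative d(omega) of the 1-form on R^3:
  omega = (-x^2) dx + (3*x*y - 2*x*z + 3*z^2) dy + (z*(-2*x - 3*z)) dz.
d(omega) = (3*y - 2*z) dx ∧ dy + (-2*z) dx ∧ dz + (2*x - 6*z) dy ∧ dz

For a 1-form omega = sum_i f_i dx_i, the exterior derivative is
  d(omega) = sum_{i < j} (∂f_j/∂x_i - ∂f_i/∂x_j) dx_i ∧ dx_j.
  coefficient of dx ∧ dy: ∂f_2/∂x - ∂f_1/∂y = ∂(3*x*y - 2*x*z + 3*z^2)/∂x - ∂(-x^2)/∂y = 3*y - 2*z
  coefficient of dx ∧ dz: ∂f_3/∂x - ∂f_1/∂z = ∂(z*(-2*x - 3*z))/∂x - ∂(-x^2)/∂z = -2*z
  coefficient of dy ∧ dz: ∂f_3/∂y - ∂f_2/∂z = ∂(z*(-2*x - 3*z))/∂y - ∂(3*x*y - 2*x*z + 3*z^2)/∂z = 2*x - 6*z
Assembling: d(omega) = (3*y - 2*z) dx ∧ dy + (-2*z) dx ∧ dz + (2*x - 6*z) dy ∧ dz.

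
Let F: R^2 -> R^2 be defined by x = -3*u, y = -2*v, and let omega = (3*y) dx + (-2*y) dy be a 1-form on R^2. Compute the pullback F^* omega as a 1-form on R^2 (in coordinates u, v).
F^* omega = (18*v) du + (-8*v) dv

Using F^*(f dg) = (f ∘ F) d(g ∘ F), substitute each coordinate x_i by F_i(u, v) in f_i, and replace dx_i by d F_i = (∂F_i/∂u) du + (∂F_i/∂v) dv.
  For the x component: f_1(F) = -6*v; d F_1 = (-3) du + (0) dv
  For the y component: f_2(F) = 4*v; d F_2 = (0) du + (-2) dv
Combining and collecting du, dv coefficients:
  coeff of du: 18*v
  coeff of dv: -8*v
F^* omega = (18*v) du + (-8*v) dv.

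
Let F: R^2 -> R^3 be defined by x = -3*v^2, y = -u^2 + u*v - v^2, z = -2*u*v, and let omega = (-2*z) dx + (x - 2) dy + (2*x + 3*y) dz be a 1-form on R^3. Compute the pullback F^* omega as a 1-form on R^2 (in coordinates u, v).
F^* omega = (6*u^2*v + 4*u + 15*v^3 - 2*v) du + (6*u^3 - 6*u^2*v - 9*u*v^2 - 2*u + 6*v^3 + 4*v) dv

Using F^*(f dg) = (f ∘ F) d(g ∘ F), substitute each coordinate x_i by F_i(u, v) in f_i, and replace dx_i by d F_i = (∂F_i/∂u) du + (∂F_i/∂v) dv.
  For the x component: f_1(F) = 4*u*v; d F_1 = (0) du + (-6*v) dv
  For the y component: f_2(F) = -3*v^2 - 2; d F_2 = (-2*u + v) du + (u - 2*v) dv
  For the z component: f_3(F) = -3*u^2 + 3*u*v - 9*v^2; d F_3 = (-2*v) du + (-2*u) dv
Combining and collecting du, dv coefficients:
  coeff of du: 6*u^2*v + 4*u + 15*v^3 - 2*v
  coeff of dv: 6*u^3 - 6*u^2*v - 9*u*v^2 - 2*u + 6*v^3 + 4*v
F^* omega = (6*u^2*v + 4*u + 15*v^3 - 2*v) du + (6*u^3 - 6*u^2*v - 9*u*v^2 - 2*u + 6*v^3 + 4*v) dv.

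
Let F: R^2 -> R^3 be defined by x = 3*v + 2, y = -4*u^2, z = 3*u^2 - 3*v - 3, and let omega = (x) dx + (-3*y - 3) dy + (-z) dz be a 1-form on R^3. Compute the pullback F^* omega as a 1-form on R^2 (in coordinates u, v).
F^* omega = (6*u*(-19*u^2 + 3*v + 7)) du + (9*u^2 - 3) dv

Using F^*(f dg) = (f ∘ F) d(g ∘ F), substitute each coordinate x_i by F_i(u, v) in f_i, and replace dx_i by d F_i = (∂F_i/∂u) du + (∂F_i/∂v) dv.
  For the x component: f_1(F) = 3*v + 2; d F_1 = (0) du + (3) dv
  For the y component: f_2(F) = 12*u^2 - 3; d F_2 = (-8*u) du + (0) dv
  For the z component: f_3(F) = -3*u^2 + 3*v + 3; d F_3 = (6*u) du + (-3) dv
Combining and collecting du, dv coefficients:
  coeff of du: 6*u*(-19*u^2 + 3*v + 7)
  coeff of dv: 9*u^2 - 3
F^* omega = (6*u*(-19*u^2 + 3*v + 7)) du + (9*u^2 - 3) dv.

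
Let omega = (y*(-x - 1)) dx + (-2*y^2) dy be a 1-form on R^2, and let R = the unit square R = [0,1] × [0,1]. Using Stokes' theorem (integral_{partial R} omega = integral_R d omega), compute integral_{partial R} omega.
integral_(partial R) omega = 3/2

Stokes: integral_partial_R omega = integral_R d omega with d omega = (∂Q/∂x - ∂P/∂y) dx ∧ dy.
  ∂Q/∂x = 0
  ∂P/∂y = -x - 1
  integrand = ∂Q/∂x - ∂P/∂y = x + 1.
Integrating over R: integral_0^1 integral_0^1 (x + 1) dx dy = 3/2.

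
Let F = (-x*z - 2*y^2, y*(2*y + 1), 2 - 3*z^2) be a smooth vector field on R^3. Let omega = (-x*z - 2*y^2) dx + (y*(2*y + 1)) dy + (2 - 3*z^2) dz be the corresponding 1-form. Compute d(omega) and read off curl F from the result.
d(omega) = (0) dy ∧ dz + (-x) dz ∧ dx + (4*y) dx ∧ dy; curl F = (0, -x, 4*y)

d omega = sum_{i<j} (∂f_j/∂x_i - ∂f_i/∂x_j) dx_i ∧ dx_j. Under the identification (dy ∧ dz, dz ∧ dx, dx ∧ dy) ↔ (e_x, e_y, e_z), the coefficients are exactly the components of curl F. Compute:
  ∂R/∂y - ∂Q/∂z = (0) - (0) = 0
  ∂P/∂z - ∂R/∂x = (-x) - (0) = -x
  ∂Q/∂x - ∂P/∂y = (0) - (-4*y) = 4*y.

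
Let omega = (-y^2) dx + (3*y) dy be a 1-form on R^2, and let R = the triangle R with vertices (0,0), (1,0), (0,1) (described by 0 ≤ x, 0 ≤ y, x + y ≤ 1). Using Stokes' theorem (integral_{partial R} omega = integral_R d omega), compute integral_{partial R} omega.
integral_(partial R) omega = 1/3

Stokes: integral_partial_R omega = integral_R d omega with d omega = (∂Q/∂x - ∂P/∂y) dx ∧ dy.
  ∂Q/∂x = 0
  ∂P/∂y = -2*y
  integrand = ∂Q/∂x - ∂P/∂y = 2*y.
Integrating over R: integral_0^1 integral_0^{1-x} (2*y) dy dx = 1/3.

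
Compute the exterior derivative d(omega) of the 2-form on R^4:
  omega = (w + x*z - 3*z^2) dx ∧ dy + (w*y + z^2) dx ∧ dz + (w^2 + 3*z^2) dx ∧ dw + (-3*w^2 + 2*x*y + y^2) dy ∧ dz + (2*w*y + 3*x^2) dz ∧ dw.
d(omega) = (-w + x + 2*y - 6*z) dx ∧ dy ∧ dz + (1) dx ∧ dy ∧ dw + (6*x + y - 6*z) dx ∧ dz ∧ dw + (-4*w) dy ∧ dz ∧ dw

For a 2-form omega = sum_{i<j} g_{ij} dx_i ∧ dx_j, the exterior derivative is
  d(omega) = sum_{i<j} d(g_{ij}) ∧ dx_i ∧ dx_j = sum_{i<j, k} (∂g_{ij}/∂x_k) dx_k ∧ dx_i ∧ dx_j.
Expand each term, using dx_k ∧ dx_i ∧ dx_j = sgn(permutation) dx_{(a)} ∧ dx_{(b)} ∧ dx_{(c)} with (a < b < c) sorted:
  d(w + x*z - 3*z^2) includes (∂/∂z)(w + x*z - 3*z^2) dz = (x - 6*z) dz, which multiplied by dx ∧ dy gives (x - 6*z) dx ∧ dy ∧ dz
  d(w + x*z - 3*z^2) includes (∂/∂w)(w + x*z - 3*z^2) dw = (1) dw, which multiplied by dx ∧ dy gives (1) dx ∧ dy ∧ dw
  d(w*y + z^2) includes (∂/∂y)(w*y + z^2) dy = (w) dy, which multiplied by dx ∧ dz gives (-w) dx ∧ dy ∧ dz
  d(w*y + z^2) includes (∂/∂w)(w*y + z^2) dw = (y) dw, which multiplied by dx ∧ dz gives (y) dx ∧ dz ∧ dw
  d(w^2 + 3*z^2) includes (∂/∂z)(w^2 + 3*z^2) dz = (6*z) dz, which multiplied by dx ∧ dw gives (-6*z) dx ∧ dz ∧ dw
  d(-3*w^2 + 2*x*y + y^2) includes (∂/∂x)(-3*w^2 + 2*x*y + y^2) dx = (2*y) dx, which multiplied by dy ∧ dz gives (2*y) dx ∧ dy ∧ dz
  d(-3*w^2 + 2*x*y + y^2) includes (∂/∂w)(-3*w^2 + 2*x*y + y^2) dw = (-6*w) dw, which multiplied by dy ∧ dz gives (-6*w) dy ∧ dz ∧ dw
  d(2*w*y + 3*x^2) includes (∂/∂x)(2*w*y + 3*x^2) dx = (6*x) dx, which multiplied by dz ∧ dw gives (6*x) dx ∧ dz ∧ dw
  d(2*w*y + 3*x^2) includes (∂/∂y)(2*w*y + 3*x^2) dy = (2*w) dy, which multiplied by dz ∧ dw gives (2*w) dy ∧ dz ∧ dw
Collecting like 3-forms: d(omega) = (-w + x + 2*y - 6*z) dx ∧ dy ∧ dz + (1) dx ∧ dy ∧ dw + (6*x + y - 6*z) dx ∧ dz ∧ dw + (-4*w) dy ∧ dz ∧ dw.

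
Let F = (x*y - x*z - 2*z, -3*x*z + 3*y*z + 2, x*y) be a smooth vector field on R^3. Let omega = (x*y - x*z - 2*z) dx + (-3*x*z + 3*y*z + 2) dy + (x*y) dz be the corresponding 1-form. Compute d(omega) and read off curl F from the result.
d(omega) = (4*x - 3*y) dy ∧ dz + (-x - y - 2) dz ∧ dx + (-x - 3*z) dx ∧ dy; curl F = (4*x - 3*y, -x - y - 2, -x - 3*z)

d omega = sum_{i<j} (∂f_j/∂x_i - ∂f_i/∂x_j) dx_i ∧ dx_j. Under the identification (dy ∧ dz, dz ∧ dx, dx ∧ dy) ↔ (e_x, e_y, e_z), the coefficients are exactly the components of curl F. Compute:
  ∂R/∂y - ∂Q/∂z = (x) - (-3*x + 3*y) = 4*x - 3*y
  ∂P/∂z - ∂R/∂x = (-x - 2) - (y) = -x - y - 2
  ∂Q/∂x - ∂P/∂y = (-3*z) - (x) = -x - 3*z.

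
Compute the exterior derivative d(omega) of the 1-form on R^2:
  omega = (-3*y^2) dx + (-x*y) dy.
d(omega) = (5*y) dx ∧ dy

For a 1-form omega = sum_i f_i dx_i, the exterior derivative is
  d(omega) = sum_{i < j} (∂f_j/∂x_i - ∂f_i/∂x_j) dx_i ∧ dx_j.
  coefficient of dx ∧ dy: ∂f_2/∂x - ∂f_1/∂y = ∂(-x*y)/∂x - ∂(-3*y^2)/∂y = 5*y
Assembling: d(omega) = (5*y) dx ∧ dy.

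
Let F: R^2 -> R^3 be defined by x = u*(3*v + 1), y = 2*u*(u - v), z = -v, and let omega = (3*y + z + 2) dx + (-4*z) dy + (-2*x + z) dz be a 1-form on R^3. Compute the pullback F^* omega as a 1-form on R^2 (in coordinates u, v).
F^* omega = (18*u^2*v + 6*u^2 - 18*u*v^2 + 10*u*v - 11*v^2 + 5*v + 2) du + (18*u^3 - 18*u^2*v - 5*u*v + 8*u + v) dv

Using F^*(f dg) = (f ∘ F) d(g ∘ F), substitute each coordinate x_i by F_i(u, v) in f_i, and replace dx_i by d F_i = (∂F_i/∂u) du + (∂F_i/∂v) dv.
  For the x component: f_1(F) = 6*u^2 - 6*u*v - v + 2; d F_1 = (3*v + 1) du + (3*u) dv
  For the y component: f_2(F) = 4*v; d F_2 = (4*u - 2*v) du + (-2*u) dv
  For the z component: f_3(F) = -6*u*v - 2*u - v; d F_3 = (0) du + (-1) dv
Combining and collecting du, dv coefficients:
  coeff of du: 18*u^2*v + 6*u^2 - 18*u*v^2 + 10*u*v - 11*v^2 + 5*v + 2
  coeff of dv: 18*u^3 - 18*u^2*v - 5*u*v + 8*u + v
F^* omega = (18*u^2*v + 6*u^2 - 18*u*v^2 + 10*u*v - 11*v^2 + 5*v + 2) du + (18*u^3 - 18*u^2*v - 5*u*v + 8*u + v) dv.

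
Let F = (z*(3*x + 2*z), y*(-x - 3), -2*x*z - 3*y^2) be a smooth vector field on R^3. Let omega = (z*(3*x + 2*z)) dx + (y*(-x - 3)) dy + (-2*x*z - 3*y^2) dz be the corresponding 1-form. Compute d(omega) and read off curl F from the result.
d(omega) = (-6*y) dy ∧ dz + (3*x + 6*z) dz ∧ dx + (-y) dx ∧ dy; curl F = (-6*y, 3*x + 6*z, -y)

d omega = sum_{i<j} (∂f_j/∂x_i - ∂f_i/∂x_j) dx_i ∧ dx_j. Under the identification (dy ∧ dz, dz ∧ dx, dx ∧ dy) ↔ (e_x, e_y, e_z), the coefficients are exactly the components of curl F. Compute:
  ∂R/∂y - ∂Q/∂z = (-6*y) - (0) = -6*y
  ∂P/∂z - ∂R/∂x = (3*x + 4*z) - (-2*z) = 3*x + 6*z
  ∂Q/∂x - ∂P/∂y = (-y) - (0) = -y.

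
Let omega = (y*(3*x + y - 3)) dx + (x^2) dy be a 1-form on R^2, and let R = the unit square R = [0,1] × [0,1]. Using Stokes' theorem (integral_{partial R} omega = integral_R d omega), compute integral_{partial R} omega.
integral_(partial R) omega = 3/2

Stokes: integral_partial_R omega = integral_R d omega with d omega = (∂Q/∂x - ∂P/∂y) dx ∧ dy.
  ∂Q/∂x = 2*x
  ∂P/∂y = 3*x + 2*y - 3
  integrand = ∂Q/∂x - ∂P/∂y = -x - 2*y + 3.
Integrating over R: integral_0^1 integral_0^1 (-x - 2*y + 3) dx dy = 3/2.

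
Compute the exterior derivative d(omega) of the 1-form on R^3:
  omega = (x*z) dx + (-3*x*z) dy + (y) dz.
d(omega) = (-3*z) dx ∧ dy + (-x) dx ∧ dz + (3*x + 1) dy ∧ dz

For a 1-form omega = sum_i f_i dx_i, the exterior derivative is
  d(omega) = sum_{i < j} (∂f_j/∂x_i - ∂f_i/∂x_j) dx_i ∧ dx_j.
  coefficient of dx ∧ dy: ∂f_2/∂x - ∂f_1/∂y = ∂(-3*x*z)/∂x - ∂(x*z)/∂y = -3*z
  coefficient of dx ∧ dz: ∂f_3/∂x - ∂f_1/∂z = ∂(y)/∂x - ∂(x*z)/∂z = -x
  coefficient of dy ∧ dz: ∂f_3/∂y - ∂f_2/∂z = ∂(y)/∂y - ∂(-3*x*z)/∂z = 3*x + 1
Assembling: d(omega) = (-3*z) dx ∧ dy + (-x) dx ∧ dz + (3*x + 1) dy ∧ dz.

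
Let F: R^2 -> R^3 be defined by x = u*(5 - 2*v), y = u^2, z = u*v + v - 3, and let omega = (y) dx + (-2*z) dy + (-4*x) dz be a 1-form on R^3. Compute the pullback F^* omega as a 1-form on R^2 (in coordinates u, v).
F^* omega = (u*(-6*u*v + 5*u + 8*v^2 - 24*v + 12)) du + (2*u*(-u^2 + 4*u*v - 10*u + 4*v - 10)) dv

Using F^*(f dg) = (f ∘ F) d(g ∘ F), substitute each coordinate x_i by F_i(u, v) in f_i, and replace dx_i by d F_i = (∂F_i/∂u) du + (∂F_i/∂v) dv.
  For the x component: f_1(F) = u^2; d F_1 = (5 - 2*v) du + (-2*u) dv
  For the y component: f_2(F) = -2*u*v - 2*v + 6; d F_2 = (2*u) du + (0) dv
  For the z component: f_3(F) = 4*u*(2*v - 5); d F_3 = (v) du + (u + 1) dv
Combining and collecting du, dv coefficients:
  coeff of du: u*(-6*u*v + 5*u + 8*v^2 - 24*v + 12)
  coeff of dv: 2*u*(-u^2 + 4*u*v - 10*u + 4*v - 10)
F^* omega = (u*(-6*u*v + 5*u + 8*v^2 - 24*v + 12)) du + (2*u*(-u^2 + 4*u*v - 10*u + 4*v - 10)) dv.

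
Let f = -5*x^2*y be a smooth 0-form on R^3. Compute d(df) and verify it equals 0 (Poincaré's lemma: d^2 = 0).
d(df) = 0

Step 1: df = sum_i (∂f/∂x_i) dx_i = (-10*x*y) dx + (-5*x^2) dy + (0) dz.
Step 2: Apply d again. Using the 1-form formula, the coefficient of dx ∧ dy in d(df) is ∂^2 f/∂x ∂y - ∂^2 f/∂y ∂x = (-10*x) - (-10*x) = 0 (equality of mixed partials for smooth f).
Similarly for dx ∧ dz and dy ∧ dz — all coefficients vanish. So d(df) = 0.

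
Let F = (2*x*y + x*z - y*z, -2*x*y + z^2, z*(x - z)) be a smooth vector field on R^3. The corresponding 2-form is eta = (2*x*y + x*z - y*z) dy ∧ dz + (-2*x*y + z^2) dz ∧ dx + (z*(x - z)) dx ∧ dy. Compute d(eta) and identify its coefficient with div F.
d(eta) = (-x + 2*y - z) dx ∧ dy ∧ dz; div F = -x + 2*y - z

For a 2-form in R^3 of the form above, applying d gives a 3-form with coefficient ∂P/∂x + ∂Q/∂y + ∂R/∂z:
  ∂P/∂x = 2*y + z
  ∂Q/∂y = -2*x
  ∂R/∂z = x - 2*z
Sum = -x + 2*y - z, which is exactly div F.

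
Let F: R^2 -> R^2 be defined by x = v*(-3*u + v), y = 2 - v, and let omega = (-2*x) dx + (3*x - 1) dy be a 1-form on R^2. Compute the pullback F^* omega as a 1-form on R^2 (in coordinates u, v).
F^* omega = (6*v^2*(-3*u + v)) du + (-18*u^2*v + 18*u*v^2 + 9*u*v - 4*v^3 - 3*v^2 + 1) dv

Using F^*(f dg) = (f ∘ F) d(g ∘ F), substitute each coordinate x_i by F_i(u, v) in f_i, and replace dx_i by d F_i = (∂F_i/∂u) du + (∂F_i/∂v) dv.
  For the x component: f_1(F) = 2*v*(3*u - v); d F_1 = (-3*v) du + (-3*u + 2*v) dv
  For the y component: f_2(F) = -9*u*v + 3*v^2 - 1; d F_2 = (0) du + (-1) dv
Combining and collecting du, dv coefficients:
  coeff of du: 6*v^2*(-3*u + v)
  coeff of dv: -18*u^2*v + 18*u*v^2 + 9*u*v - 4*v^3 - 3*v^2 + 1
F^* omega = (6*v^2*(-3*u + v)) du + (-18*u^2*v + 18*u*v^2 + 9*u*v - 4*v^3 - 3*v^2 + 1) dv.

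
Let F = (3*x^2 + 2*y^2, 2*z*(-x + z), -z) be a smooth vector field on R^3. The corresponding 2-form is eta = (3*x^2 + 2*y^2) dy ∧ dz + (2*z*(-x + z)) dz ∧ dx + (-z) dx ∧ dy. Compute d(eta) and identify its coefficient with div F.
d(eta) = (6*x - 1) dx ∧ dy ∧ dz; div F = 6*x - 1

For a 2-form in R^3 of the form above, applying d gives a 3-form with coefficient ∂P/∂x + ∂Q/∂y + ∂R/∂z:
  ∂P/∂x = 6*x
  ∂Q/∂y = 0
  ∂R/∂z = -1
Sum = 6*x - 1, which is exactly div F.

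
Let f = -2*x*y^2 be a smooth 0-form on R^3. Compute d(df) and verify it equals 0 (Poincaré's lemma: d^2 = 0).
d(df) = 0

Step 1: df = sum_i (∂f/∂x_i) dx_i = (-2*y^2) dx + (-4*x*y) dy + (0) dz.
Step 2: Apply d again. Using the 1-form formula, the coefficient of dx ∧ dy in d(df) is ∂^2 f/∂x ∂y - ∂^2 f/∂y ∂x = (-4*y) - (-4*y) = 0 (equality of mixed partials for smooth f).
Similarly for dx ∧ dz and dy ∧ dz — all coefficients vanish. So d(df) = 0.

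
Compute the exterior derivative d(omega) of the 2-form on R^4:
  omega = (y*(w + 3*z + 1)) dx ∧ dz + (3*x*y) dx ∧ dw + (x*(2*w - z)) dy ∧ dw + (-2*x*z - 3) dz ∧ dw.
d(omega) = (-w - 3*z - 1) dx ∧ dy ∧ dz + (y - 2*z) dx ∧ dz ∧ dw + (2*w - 3*x - z) dx ∧ dy ∧ dw + (x) dy ∧ dz ∧ dw

For a 2-form omega = sum_{i<j} g_{ij} dx_i ∧ dx_j, the exterior derivative is
  d(omega) = sum_{i<j} d(g_{ij}) ∧ dx_i ∧ dx_j = sum_{i<j, k} (∂g_{ij}/∂x_k) dx_k ∧ dx_i ∧ dx_j.
Expand each term, using dx_k ∧ dx_i ∧ dx_j = sgn(permutation) dx_{(a)} ∧ dx_{(b)} ∧ dx_{(c)} with (a < b < c) sorted:
  d(y*(w + 3*z + 1)) includes (∂/∂y)(y*(w + 3*z + 1)) dy = (w + 3*z + 1) dy, which multiplied by dx ∧ dz gives (-w - 3*z - 1) dx ∧ dy ∧ dz
  d(y*(w + 3*z + 1)) includes (∂/∂w)(y*(w + 3*z + 1)) dw = (y) dw, which multiplied by dx ∧ dz gives (y) dx ∧ dz ∧ dw
  d(3*x*y) includes (∂/∂y)(3*x*y) dy = (3*x) dy, which multiplied by dx ∧ dw gives (-3*x) dx ∧ dy ∧ dw
  d(x*(2*w - z)) includes (∂/∂x)(x*(2*w - z)) dx = (2*w - z) dx, which multiplied by dy ∧ dw gives (2*w - z) dx ∧ dy ∧ dw
  d(x*(2*w - z)) includes (∂/∂z)(x*(2*w - z)) dz = (-x) dz, which multiplied by dy ∧ dw gives (x) dy ∧ dz ∧ dw
  d(-2*x*z - 3) includes (∂/∂x)(-2*x*z - 3) dx = (-2*z) dx, which multiplied by dz ∧ dw gives (-2*z) dx ∧ dz ∧ dw
Collecting like 3-forms: d(omega) = (-w - 3*z - 1) dx ∧ dy ∧ dz + (y - 2*z) dx ∧ dz ∧ dw + (2*w - 3*x - z) dx ∧ dy ∧ dw + (x) dy ∧ dz ∧ dw.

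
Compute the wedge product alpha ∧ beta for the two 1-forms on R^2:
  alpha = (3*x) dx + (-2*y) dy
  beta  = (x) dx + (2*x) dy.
alpha ∧ beta = (2*x*(3*x + y)) dx ∧ dy

Distribute the wedge, using dx_i ∧ dx_j = -dx_j ∧ dx_i and dx_i ∧ dx_i = 0. For each pair (i, j) with i < j, the coefficient of dx_i ∧ dx_j in alpha ∧ beta is (alpha_i * beta_j - alpha_j * beta_i). Collecting: alpha ∧ beta = (2*x*(3*x + y)) dx ∧ dy.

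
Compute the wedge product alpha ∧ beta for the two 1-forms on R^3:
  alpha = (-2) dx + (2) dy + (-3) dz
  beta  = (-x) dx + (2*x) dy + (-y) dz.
alpha ∧ beta = (-2*x) dx ∧ dy + (-3*x + 2*y) dx ∧ dz + (6*x - 2*y) dy ∧ dz

Distribute the wedge, using dx_i ∧ dx_j = -dx_j ∧ dx_i and dx_i ∧ dx_i = 0. For each pair (i, j) with i < j, the coefficient of dx_i ∧ dx_j in alpha ∧ beta is (alpha_i * beta_j - alpha_j * beta_i). Collecting: alpha ∧ beta = (-2*x) dx ∧ dy + (-3*x + 2*y) dx ∧ dz + (6*x - 2*y) dy ∧ dz.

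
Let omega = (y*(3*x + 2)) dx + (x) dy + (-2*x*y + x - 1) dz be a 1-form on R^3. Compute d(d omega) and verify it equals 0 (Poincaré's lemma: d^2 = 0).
d(d omega) = 0

Step 1: d omega = sum_{i<j} (∂f_j/∂x_i - ∂f_i/∂x_j) dx_i ∧ dx_j:
  coeff of dx ∧ dy: -3*x - 1
  coeff of dx ∧ dz: 1 - 2*y
  coeff of dy ∧ dz: -2*x
Step 2: Apply d again to each 2-form coefficient. The only possible 3-form in R^3 is dx ∧ dy ∧ dz, with coefficient
  ∂(coeff of dy∧dz)/∂x - ∂(coeff of dx∧dz)/∂y + ∂(coeff of dx∧dy)/∂z
  = ∂/∂x (-2*x) - ∂/∂y (1 - 2*y) + ∂/∂z (-3*x - 1).
Each of these terms simplifies to sums of mixed partials that cancel in pairs. The result is 0 (by equality of mixed partials for smooth functions — Schwarz / Clairaut).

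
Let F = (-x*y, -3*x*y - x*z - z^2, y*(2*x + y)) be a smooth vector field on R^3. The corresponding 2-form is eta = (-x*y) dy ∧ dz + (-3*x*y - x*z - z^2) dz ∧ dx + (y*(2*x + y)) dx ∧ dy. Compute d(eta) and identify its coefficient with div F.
d(eta) = (-3*x - y) dx ∧ dy ∧ dz; div F = -3*x - y

For a 2-form in R^3 of the form above, applying d gives a 3-form with coefficient ∂P/∂x + ∂Q/∂y + ∂R/∂z:
  ∂P/∂x = -y
  ∂Q/∂y = -3*x
  ∂R/∂z = 0
Sum = -3*x - y, which is exactly div F.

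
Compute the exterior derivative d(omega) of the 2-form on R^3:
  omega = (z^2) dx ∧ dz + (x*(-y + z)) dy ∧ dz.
d(omega) = (-y + z) dx ∧ dy ∧ dz

For a 2-form omega = sum_{i<j} g_{ij} dx_i ∧ dx_j, the exterior derivative is
  d(omega) = sum_{i<j} d(g_{ij}) ∧ dx_i ∧ dx_j = sum_{i<j, k} (∂g_{ij}/∂x_k) dx_k ∧ dx_i ∧ dx_j.
Expand each term, using dx_k ∧ dx_i ∧ dx_j = sgn(permutation) dx_{(a)} ∧ dx_{(b)} ∧ dx_{(c)} with (a < b < c) sorted:
  d(x*(-y + z)) includes (∂/∂x)(x*(-y + z)) dx = (-y + z) dx, which multiplied by dy ∧ dz gives (-y + z) dx ∧ dy ∧ dz
Collecting like 3-forms: d(omega) = (-y + z) dx ∧ dy ∧ dz.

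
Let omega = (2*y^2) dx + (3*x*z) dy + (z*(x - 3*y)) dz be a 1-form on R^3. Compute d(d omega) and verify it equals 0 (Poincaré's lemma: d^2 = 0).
d(d omega) = 0

Step 1: d omega = sum_{i<j} (∂f_j/∂x_i - ∂f_i/∂x_j) dx_i ∧ dx_j:
  coeff of dx ∧ dy: -4*y + 3*z
  coeff of dx ∧ dz: z
  coeff of dy ∧ dz: -3*x - 3*z
Step 2: Apply d again to each 2-form coefficient. The only possible 3-form in R^3 is dx ∧ dy ∧ dz, with coefficient
  ∂(coeff of dy∧dz)/∂x - ∂(coeff of dx∧dz)/∂y + ∂(coeff of dx∧dy)/∂z
  = ∂/∂x (-3*x - 3*z) - ∂/∂y (z) + ∂/∂z (-4*y + 3*z).
Each of these terms simplifies to sums of mixed partials that cancel in pairs. The result is 0 (by equality of mixed partials for smooth functions — Schwarz / Clairaut).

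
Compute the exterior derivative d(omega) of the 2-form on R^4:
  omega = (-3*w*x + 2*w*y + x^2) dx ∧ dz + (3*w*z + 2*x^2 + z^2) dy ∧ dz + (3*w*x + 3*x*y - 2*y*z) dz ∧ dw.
d(omega) = (-2*w + 4*x) dx ∧ dy ∧ dz + (3*w - 3*x + 5*y) dx ∧ dz ∧ dw + (3*x + z) dy ∧ dz ∧ dw

For a 2-form omega = sum_{i<j} g_{ij} dx_i ∧ dx_j, the exterior derivative is
  d(omega) = sum_{i<j} d(g_{ij}) ∧ dx_i ∧ dx_j = sum_{i<j, k} (∂g_{ij}/∂x_k) dx_k ∧ dx_i ∧ dx_j.
Expand each term, using dx_k ∧ dx_i ∧ dx_j = sgn(permutation) dx_{(a)} ∧ dx_{(b)} ∧ dx_{(c)} with (a < b < c) sorted:
  d(-3*w*x + 2*w*y + x^2) includes (∂/∂y)(-3*w*x + 2*w*y + x^2) dy = (2*w) dy, which multiplied by dx ∧ dz gives (-2*w) dx ∧ dy ∧ dz
  d(-3*w*x + 2*w*y + x^2) includes (∂/∂w)(-3*w*x + 2*w*y + x^2) dw = (-3*x + 2*y) dw, which multiplied by dx ∧ dz gives (-3*x + 2*y) dx ∧ dz ∧ dw
  d(3*w*z + 2*x^2 + z^2) includes (∂/∂x)(3*w*z + 2*x^2 + z^2) dx = (4*x) dx, which multiplied by dy ∧ dz gives (4*x) dx ∧ dy ∧ dz
  d(3*w*z + 2*x^2 + z^2) includes (∂/∂w)(3*w*z + 2*x^2 + z^2) dw = (3*z) dw, which multiplied by dy ∧ dz gives (3*z) dy ∧ dz ∧ dw
  d(3*w*x + 3*x*y - 2*y*z) includes (∂/∂x)(3*w*x + 3*x*y - 2*y*z) dx = (3*w + 3*y) dx, which multiplied by dz ∧ dw gives (3*w + 3*y) dx ∧ dz ∧ dw
  d(3*w*x + 3*x*y - 2*y*z) includes (∂/∂y)(3*w*x + 3*x*y - 2*y*z) dy = (3*x - 2*z) dy, which multiplied by dz ∧ dw gives (3*x - 2*z) dy ∧ dz ∧ dw
Collecting like 3-forms: d(omega) = (-2*w + 4*x) dx ∧ dy ∧ dz + (3*w - 3*x + 5*y) dx ∧ dz ∧ dw + (3*x + z) dy ∧ dz ∧ dw.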